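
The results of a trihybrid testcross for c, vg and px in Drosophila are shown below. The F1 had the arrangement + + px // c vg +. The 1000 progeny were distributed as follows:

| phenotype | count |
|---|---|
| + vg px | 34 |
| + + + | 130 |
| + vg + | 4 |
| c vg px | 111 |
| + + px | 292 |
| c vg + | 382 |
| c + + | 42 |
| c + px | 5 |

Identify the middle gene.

c

The two rarest classes, c + px and + vg +, are the double crossovers. Comparing them with the parentals, only the c allele has switched, so c is the middle locus and the order is px – c – vg.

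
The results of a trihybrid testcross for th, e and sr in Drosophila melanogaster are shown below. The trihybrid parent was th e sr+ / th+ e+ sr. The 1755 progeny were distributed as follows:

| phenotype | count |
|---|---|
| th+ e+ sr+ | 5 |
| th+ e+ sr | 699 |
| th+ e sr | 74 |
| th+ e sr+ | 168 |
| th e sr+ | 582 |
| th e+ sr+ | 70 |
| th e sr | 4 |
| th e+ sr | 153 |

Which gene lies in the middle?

sr

The two rarest classes, th e sr and th+ e+ sr+, are the double crossovers. Comparing them with the parentals, only the sr allele has switched, so sr is the middle locus and the order is th – sr – e.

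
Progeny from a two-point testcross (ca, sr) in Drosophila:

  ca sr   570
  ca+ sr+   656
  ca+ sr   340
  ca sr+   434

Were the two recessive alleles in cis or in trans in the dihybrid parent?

cis

The two most frequent classes are ca+ sr+ (656) and ca sr (570); these are the parental (non-recombinant) types.
So the F1 carried ca+ sr+ on one chromosome and ca sr on the other — the recessive alleles are on the same chromosome (cis / coupling).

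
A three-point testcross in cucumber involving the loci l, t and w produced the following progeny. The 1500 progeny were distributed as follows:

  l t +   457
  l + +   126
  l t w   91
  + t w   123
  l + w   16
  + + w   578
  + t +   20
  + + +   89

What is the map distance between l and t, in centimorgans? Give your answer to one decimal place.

The two most frequent reciprocal classes, + + w and l t +, are the parental types, so the F1 was + + w / l t +.
The two rarest classes, l + w and + t +, are the double crossovers. Comparing them with the parentals, only the l allele has switched, so l is the middle locus and the order is w – l – t.
Crossovers in the l–t interval produce the single-crossover classes + t w and l + + (123 + 126 = 249) plus the double crossovers (36).
RF(l–t) = (249 + 36) / 1500 = 285/1500 = 0.1900 → 19.0 centimorgans.

19.0 centimorgans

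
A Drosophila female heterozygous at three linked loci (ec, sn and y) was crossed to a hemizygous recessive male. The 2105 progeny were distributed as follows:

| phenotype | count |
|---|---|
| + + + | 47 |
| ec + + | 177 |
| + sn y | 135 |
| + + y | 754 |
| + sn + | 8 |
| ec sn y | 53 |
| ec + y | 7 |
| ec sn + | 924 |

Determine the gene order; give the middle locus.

The two most frequent reciprocal classes, + + y and ec sn +, are the parental types, so the F1 was + + y / ec sn +.
The two rarest classes, ec + y and + sn +, are the double crossovers. Comparing them with the parentals, only the ec allele has switched, so ec is the middle locus and the order is y – ec – sn.

ec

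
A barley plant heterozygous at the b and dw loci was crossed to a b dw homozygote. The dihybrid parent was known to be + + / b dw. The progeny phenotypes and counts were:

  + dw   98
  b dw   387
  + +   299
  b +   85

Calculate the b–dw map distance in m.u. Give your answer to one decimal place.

The recombinant classes are + dw and b +: 98 + 85 = 183.
Recombination frequency = 183/869 = 0.2106 ≈ 21.1%, i.e. 21.1 m.u.

21.1 m.u.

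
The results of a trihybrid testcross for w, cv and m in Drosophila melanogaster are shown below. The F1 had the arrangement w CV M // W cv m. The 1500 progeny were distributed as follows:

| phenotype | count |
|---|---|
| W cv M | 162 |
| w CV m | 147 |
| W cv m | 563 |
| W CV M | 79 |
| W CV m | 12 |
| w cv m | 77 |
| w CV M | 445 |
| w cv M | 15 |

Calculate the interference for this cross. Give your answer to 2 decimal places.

0.34

The two rarest classes, w cv M and W CV m, are the double crossovers. Comparing them with the parentals, only the cv allele has switched, so cv is the middle locus and the order is w – cv – m.
w–cv: (156 + 27)/1500 = 0.1220; cv–m: (309 + 27)/1500 = 0.2240.
Expected DCO frequency = 0.1220 × 0.2240 ≈ 0.02733; observed = 27/1500 ≈ 0.01800.
Coefficient of coincidence = 0.01800/0.02733 ≈ 0.66; interference = 1 − 0.66 = 0.34.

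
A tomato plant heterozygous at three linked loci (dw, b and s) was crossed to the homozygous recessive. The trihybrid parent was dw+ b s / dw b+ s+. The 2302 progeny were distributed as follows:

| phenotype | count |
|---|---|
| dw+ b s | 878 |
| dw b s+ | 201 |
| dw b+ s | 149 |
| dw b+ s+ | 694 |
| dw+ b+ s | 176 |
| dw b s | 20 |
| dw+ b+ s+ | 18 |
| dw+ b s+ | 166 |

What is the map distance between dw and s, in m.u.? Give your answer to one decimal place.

15.3 m.u.

The two rarest classes, dw b s and dw+ b+ s+, are the double crossovers. Comparing them with the parentals, only the dw allele has switched, so dw is the middle locus and the order is s – dw – b.
Crossovers in the s–dw interval produce the single-crossover classes dw+ b s+ and dw b+ s (166 + 149 = 315) plus the double crossovers (38).
RF(s–dw) = (315 + 38) / 2302 = 353/2302 = 0.1533 → 15.3 m.u.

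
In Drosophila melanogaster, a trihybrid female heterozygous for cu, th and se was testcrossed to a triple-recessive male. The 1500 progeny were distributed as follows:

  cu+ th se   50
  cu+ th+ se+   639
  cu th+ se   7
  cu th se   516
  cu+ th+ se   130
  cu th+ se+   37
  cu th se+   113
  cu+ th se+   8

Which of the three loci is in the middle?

th

The two most frequent reciprocal classes, cu+ th+ se+ and cu th se, are the parental types, so the F1 was cu+ th+ se+ / cu th se.
The two rarest classes, cu+ th se+ and cu th+ se, are the double crossovers. Comparing them with the parentals, only the th allele has switched, so th is the middle locus and the order is se – th – cu.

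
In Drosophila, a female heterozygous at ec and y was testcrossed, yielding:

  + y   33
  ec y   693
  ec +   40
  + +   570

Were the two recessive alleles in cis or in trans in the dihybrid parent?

cis

The two most frequent classes are + + (570) and ec y (693); these are the parental (non-recombinant) types.
So the F1 carried + + on one chromosome and ec y on the other — the recessive alleles are on the same chromosome (cis / coupling).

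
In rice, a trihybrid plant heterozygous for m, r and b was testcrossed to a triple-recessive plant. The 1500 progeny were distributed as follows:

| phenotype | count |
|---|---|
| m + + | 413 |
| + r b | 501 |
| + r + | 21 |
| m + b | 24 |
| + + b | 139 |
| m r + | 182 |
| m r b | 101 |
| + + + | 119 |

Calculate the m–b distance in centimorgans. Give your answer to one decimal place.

The two most frequent reciprocal classes, m + + and + r b, are the parental types, so the F1 was m + + / + r b.
The two rarest classes, m + b and + r +, are the double crossovers. Comparing them with the parentals, only the b allele has switched, so b is the middle locus and the order is m – b – r.
Crossovers in the m–b interval produce the single-crossover classes + + + and m r b (119 + 101 = 220) plus the double crossovers (45).
RF(m–b) = (220 + 45) / 1500 = 265/1500 = 0.1767 → 17.7 centimorgans.

17.7 centimorgans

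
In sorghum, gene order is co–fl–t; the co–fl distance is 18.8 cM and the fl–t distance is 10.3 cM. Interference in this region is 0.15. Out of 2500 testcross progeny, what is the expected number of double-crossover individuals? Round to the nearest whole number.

41

Map distances give recombination frequencies of 0.188 and 0.103 for the two intervals.
With interference 0.15 (so coincidence = 0.85), expected double-crossover frequency = 0.188 × 0.103 × 0.85 = 0.01646.
Expected number = 0.01646 × 2500 = 41.15 ≈ 41.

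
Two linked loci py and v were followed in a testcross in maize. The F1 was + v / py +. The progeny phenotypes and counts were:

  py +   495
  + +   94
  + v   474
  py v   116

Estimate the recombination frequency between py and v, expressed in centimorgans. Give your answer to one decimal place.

17.8 centimorgans

The recombinant classes are + + and py v: 94 + 116 = 210.
Recombination frequency = 210/1179 = 0.1781 ≈ 17.8%, i.e. 17.8 centimorgans.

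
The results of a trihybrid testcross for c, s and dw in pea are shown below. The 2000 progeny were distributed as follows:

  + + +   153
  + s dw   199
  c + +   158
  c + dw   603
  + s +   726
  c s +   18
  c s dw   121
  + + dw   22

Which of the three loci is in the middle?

c

The two most frequent reciprocal classes, + s + and c + dw, are the parental types, so the F1 was + s + / c + dw.
The two rarest classes, c s + and + + dw, are the double crossovers. Comparing them with the parentals, only the c allele has switched, so c is the middle locus and the order is dw – c – s.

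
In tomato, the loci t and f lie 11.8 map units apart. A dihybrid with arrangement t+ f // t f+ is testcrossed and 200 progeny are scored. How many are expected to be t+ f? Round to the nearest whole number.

A map distance of 11.8 map units corresponds to a recombination frequency of 0.118.
The F1 is t+ f / t f+, so t+ f is a parental gamete class with expected frequency (1 − r)/2 = 0.882/2 = 0.4410.
Expected number = 0.4410 × 200 = 88.20 ≈ 88.

88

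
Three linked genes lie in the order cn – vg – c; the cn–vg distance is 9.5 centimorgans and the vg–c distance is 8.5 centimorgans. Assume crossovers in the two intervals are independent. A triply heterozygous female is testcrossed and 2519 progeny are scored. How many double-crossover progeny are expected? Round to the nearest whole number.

20

Map distances give recombination frequencies of 0.095 and 0.085 for the two intervals.
With no interference, expected double-crossover frequency = 0.095 × 0.085 = 0.00808.
Expected number = 0.00808 × 2519 = 20.34 ≈ 20.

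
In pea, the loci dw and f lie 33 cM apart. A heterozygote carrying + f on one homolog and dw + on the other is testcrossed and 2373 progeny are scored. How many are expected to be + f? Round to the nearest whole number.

795

A map distance of 33 cM corresponds to a recombination frequency of 0.330.
The F1 is + f / dw +, so + f is a parental gamete class with expected frequency (1 − r)/2 = 0.670/2 = 0.3350.
Expected number = 0.3350 × 2373 = 794.95 ≈ 795.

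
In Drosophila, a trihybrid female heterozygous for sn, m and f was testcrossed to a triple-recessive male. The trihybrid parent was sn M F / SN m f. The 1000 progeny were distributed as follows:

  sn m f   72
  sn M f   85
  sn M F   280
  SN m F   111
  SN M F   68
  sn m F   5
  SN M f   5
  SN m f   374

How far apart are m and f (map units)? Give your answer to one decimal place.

20.6 map units

The two rarest classes, sn m F and SN M f, are the double crossovers. Comparing them with the parentals, only the m allele has switched, so m is the middle locus and the order is sn – m – f.
Crossovers in the m–f interval produce the single-crossover classes sn M f and SN m F (85 + 111 = 196) plus the double crossovers (10).
RF(m–f) = (196 + 10) / 1000 = 206/1000 = 0.2060 → 20.6 map units.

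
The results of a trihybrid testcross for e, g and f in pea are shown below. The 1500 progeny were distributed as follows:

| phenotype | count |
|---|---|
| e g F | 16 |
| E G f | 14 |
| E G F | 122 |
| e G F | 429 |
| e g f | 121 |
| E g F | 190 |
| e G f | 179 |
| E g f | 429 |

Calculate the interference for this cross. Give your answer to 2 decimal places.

The two most frequent reciprocal classes, E g f and e G F, are the parental types, so the F1 was E g f / e G F.
The two rarest classes, E G f and e g F, are the double crossovers. Comparing them with the parentals, only the g allele has switched, so g is the middle locus and the order is f – g – e.
f–g: (369 + 30)/1500 = 0.2660; g–e: (243 + 30)/1500 = 0.1820.
Expected DCO frequency = 0.2660 × 0.1820 ≈ 0.04841; observed = 30/1500 ≈ 0.02000.
Coefficient of coincidence = 0.02000/0.04841 ≈ 0.41; interference = 1 − 0.41 = 0.59.

0.59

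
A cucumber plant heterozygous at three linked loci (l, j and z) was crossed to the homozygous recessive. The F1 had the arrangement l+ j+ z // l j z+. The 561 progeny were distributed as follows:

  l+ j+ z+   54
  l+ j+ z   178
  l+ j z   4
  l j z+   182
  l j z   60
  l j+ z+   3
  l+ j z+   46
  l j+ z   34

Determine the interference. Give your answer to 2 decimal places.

The two rarest classes, l+ j z and l j+ z+, are the double crossovers. Comparing them with the parentals, only the j allele has switched, so j is the middle locus and the order is z – j – l.
z–j: (114 + 7)/561 = 0.2157; j–l: (80 + 7)/561 = 0.1551.
Expected DCO frequency = 0.2157 × 0.1551 ≈ 0.03346; observed = 7/561 ≈ 0.01248.
Coefficient of coincidence = 0.01248/0.03346 ≈ 0.37; interference = 1 − 0.37 = 0.63.

0.63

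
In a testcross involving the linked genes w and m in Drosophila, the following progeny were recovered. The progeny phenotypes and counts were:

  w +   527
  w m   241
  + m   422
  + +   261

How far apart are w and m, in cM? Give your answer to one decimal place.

34.6 cM

The two most frequent classes, + m (422) and w + (527), are the parental types, so the F1 was + m / w +.
The recombinant classes are + + and w m: 261 + 241 = 502.
Recombination frequency = 502/1451 = 0.3460 ≈ 34.6%, i.e. 34.6 cM.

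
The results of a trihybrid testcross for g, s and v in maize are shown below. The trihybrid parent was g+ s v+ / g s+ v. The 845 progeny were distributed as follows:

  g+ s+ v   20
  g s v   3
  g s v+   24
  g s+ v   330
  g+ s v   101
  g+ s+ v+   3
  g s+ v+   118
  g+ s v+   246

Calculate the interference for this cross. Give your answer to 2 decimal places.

0.55

The two rarest classes, g+ s+ v+ and g s v, are the double crossovers. Comparing them with the parentals, only the s allele has switched, so s is the middle locus and the order is v – s – g.
v–s: (219 + 6)/845 = 0.2663; s–g: (44 + 6)/845 = 0.0592.
Expected DCO frequency = 0.2663 × 0.0592 ≈ 0.01576; observed = 6/845 ≈ 0.00710.
Coefficient of coincidence = 0.00710/0.01576 ≈ 0.45; interference = 1 − 0.45 = 0.55.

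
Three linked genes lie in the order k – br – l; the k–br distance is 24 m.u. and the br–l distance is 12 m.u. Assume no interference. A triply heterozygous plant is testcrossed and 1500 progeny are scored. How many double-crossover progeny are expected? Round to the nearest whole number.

Map distances give recombination frequencies of 0.240 and 0.120 for the two intervals.
With no interference, expected double-crossover frequency = 0.240 × 0.120 = 0.02880.
Expected number = 0.02880 × 1500 = 43.20 ≈ 43.

43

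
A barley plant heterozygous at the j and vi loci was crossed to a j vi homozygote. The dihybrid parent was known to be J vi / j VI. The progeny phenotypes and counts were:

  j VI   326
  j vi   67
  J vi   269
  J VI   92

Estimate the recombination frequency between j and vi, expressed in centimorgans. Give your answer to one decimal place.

The recombinant classes are J VI and j vi: 92 + 67 = 159.
Recombination frequency = 159/754 = 0.2109 ≈ 21.1%, i.e. 21.1 centimorgans.

21.1 centimorgans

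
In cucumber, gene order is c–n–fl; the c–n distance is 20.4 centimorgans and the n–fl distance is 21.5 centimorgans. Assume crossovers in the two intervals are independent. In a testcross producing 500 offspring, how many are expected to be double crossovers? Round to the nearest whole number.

Map distances give recombination frequencies of 0.204 and 0.215 for the two intervals.
With no interference, expected double-crossover frequency = 0.204 × 0.215 = 0.04386.
Expected number = 0.04386 × 500 = 21.93 ≈ 22.

22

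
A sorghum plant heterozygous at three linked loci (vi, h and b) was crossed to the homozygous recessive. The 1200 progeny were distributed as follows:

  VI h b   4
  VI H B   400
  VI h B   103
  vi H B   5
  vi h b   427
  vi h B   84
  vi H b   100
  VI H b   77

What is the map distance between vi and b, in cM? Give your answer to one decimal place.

14.2 cM

The two most frequent reciprocal classes, VI H B and vi h b, are the parental types, so the F1 was VI H B / vi h b.
The two rarest classes, vi H B and VI h b, are the double crossovers. Comparing them with the parentals, only the vi allele has switched, so vi is the middle locus and the order is h – vi – b.
Crossovers in the vi–b interval produce the single-crossover classes VI H b and vi h B (77 + 84 = 161) plus the double crossovers (9).
RF(vi–b) = (161 + 9) / 1200 = 170/1200 = 0.1417 → 14.2 cM.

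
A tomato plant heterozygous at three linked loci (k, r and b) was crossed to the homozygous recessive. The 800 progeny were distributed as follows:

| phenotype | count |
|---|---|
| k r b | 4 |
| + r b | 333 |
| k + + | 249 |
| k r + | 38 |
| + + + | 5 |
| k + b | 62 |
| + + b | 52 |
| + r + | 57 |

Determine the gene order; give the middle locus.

The two most frequent reciprocal classes, k + + and + r b, are the parental types, so the F1 was k + + / + r b.
The two rarest classes, + + + and k r b, are the double crossovers. Comparing them with the parentals, only the k allele has switched, so k is the middle locus and the order is b – k – r.

k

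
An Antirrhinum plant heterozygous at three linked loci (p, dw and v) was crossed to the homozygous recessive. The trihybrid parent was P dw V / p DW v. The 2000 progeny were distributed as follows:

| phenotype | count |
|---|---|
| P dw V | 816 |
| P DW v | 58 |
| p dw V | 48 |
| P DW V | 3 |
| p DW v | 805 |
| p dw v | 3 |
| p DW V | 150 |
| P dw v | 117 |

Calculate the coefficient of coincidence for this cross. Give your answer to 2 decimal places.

The two rarest classes, P DW V and p dw v, are the double crossovers. Comparing them with the parentals, only the dw allele has switched, so dw is the middle locus and the order is v – dw – p.
v–dw: (267 + 6)/2000 = 0.1365; dw–p: (106 + 6)/2000 = 0.0560.
Expected DCO frequency = 0.1365 × 0.0560 ≈ 0.00764; observed = 6/2000 ≈ 0.00300.
Coefficient of coincidence = 0.00300/0.00764 ≈ 0.39.

0.39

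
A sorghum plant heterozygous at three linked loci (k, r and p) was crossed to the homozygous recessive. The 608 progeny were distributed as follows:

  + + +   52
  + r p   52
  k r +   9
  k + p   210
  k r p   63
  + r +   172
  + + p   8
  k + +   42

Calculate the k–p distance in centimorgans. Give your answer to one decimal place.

18.3 centimorgans

The two most frequent reciprocal classes, + r + and k + p, are the parental types, so the F1 was + r + / k + p.
The two rarest classes, k r + and + + p, are the double crossovers. Comparing them with the parentals, only the k allele has switched, so k is the middle locus and the order is p – k – r.
Crossovers in the p–k interval produce the single-crossover classes + r p and k + + (52 + 42 = 94) plus the double crossovers (17).
RF(p–k) = (94 + 17) / 608 = 111/608 = 0.1826 → 18.3 centimorgans.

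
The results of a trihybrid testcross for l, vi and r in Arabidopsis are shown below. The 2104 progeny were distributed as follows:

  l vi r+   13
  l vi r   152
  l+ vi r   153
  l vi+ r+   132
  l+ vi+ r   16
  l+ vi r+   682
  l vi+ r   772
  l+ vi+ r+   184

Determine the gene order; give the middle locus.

l

The two most frequent reciprocal classes, l vi+ r and l+ vi r+, are the parental types, so the F1 was l vi+ r / l+ vi r+.
The two rarest classes, l+ vi+ r and l vi r+, are the double crossovers. Comparing them with the parentals, only the l allele has switched, so l is the middle locus and the order is r – l – vi.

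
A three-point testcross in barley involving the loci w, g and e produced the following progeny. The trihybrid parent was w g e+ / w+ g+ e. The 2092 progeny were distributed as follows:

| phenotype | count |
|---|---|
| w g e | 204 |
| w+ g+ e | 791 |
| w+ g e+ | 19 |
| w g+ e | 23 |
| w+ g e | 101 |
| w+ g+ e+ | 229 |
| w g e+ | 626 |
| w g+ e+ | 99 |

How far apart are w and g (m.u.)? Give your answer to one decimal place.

The two rarest classes, w+ g e+ and w g+ e, are the double crossovers. Comparing them with the parentals, only the w allele has switched, so w is the middle locus and the order is e – w – g.
Crossovers in the w–g interval produce the single-crossover classes w g+ e+ and w+ g e (99 + 101 = 200) plus the double crossovers (42).
RF(w–g) = (200 + 42) / 2092 = 242/2092 = 0.1157 → 11.6 m.u.

11.6 m.u.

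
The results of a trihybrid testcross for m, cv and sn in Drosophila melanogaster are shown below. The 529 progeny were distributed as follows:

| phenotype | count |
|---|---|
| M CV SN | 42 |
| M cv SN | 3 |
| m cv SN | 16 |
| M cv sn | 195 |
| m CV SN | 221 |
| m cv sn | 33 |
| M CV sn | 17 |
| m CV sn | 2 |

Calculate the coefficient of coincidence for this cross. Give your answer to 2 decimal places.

The two most frequent reciprocal classes, M cv sn and m CV SN, are the parental types, so the F1 was M cv sn / m CV SN.
The two rarest classes, M cv SN and m CV sn, are the double crossovers. Comparing them with the parentals, only the sn allele has switched, so sn is the middle locus and the order is cv – sn – m.
cv–sn: (33 + 5)/529 = 0.0718; sn–m: (75 + 5)/529 = 0.1512.
Expected DCO frequency = 0.0718 × 0.1512 ≈ 0.01086; observed = 5/529 ≈ 0.00945.
Coefficient of coincidence = 0.00945/0.01086 ≈ 0.87.

0.87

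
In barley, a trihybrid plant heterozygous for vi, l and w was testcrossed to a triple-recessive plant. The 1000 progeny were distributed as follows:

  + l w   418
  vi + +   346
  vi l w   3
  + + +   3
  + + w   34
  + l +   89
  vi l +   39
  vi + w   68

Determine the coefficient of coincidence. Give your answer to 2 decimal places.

The two most frequent reciprocal classes, vi + + and + l w, are the parental types, so the F1 was vi + + / + l w.
The two rarest classes, + + + and vi l w, are the double crossovers. Comparing them with the parentals, only the vi allele has switched, so vi is the middle locus and the order is l – vi – w.
l–vi: (73 + 6)/1000 = 0.0790; vi–w: (157 + 6)/1000 = 0.1630.
Expected DCO frequency = 0.0790 × 0.1630 ≈ 0.01288; observed = 6/1000 ≈ 0.00600.
Coefficient of coincidence = 0.00600/0.01288 ≈ 0.47.

0.47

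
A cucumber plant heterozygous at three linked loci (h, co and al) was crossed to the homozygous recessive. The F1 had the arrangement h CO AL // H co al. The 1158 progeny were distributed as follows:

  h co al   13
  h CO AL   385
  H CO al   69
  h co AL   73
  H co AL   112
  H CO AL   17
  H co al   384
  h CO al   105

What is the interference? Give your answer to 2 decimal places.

0.18

The two rarest classes, H CO AL and h co al, are the double crossovers. Comparing them with the parentals, only the h allele has switched, so h is the middle locus and the order is co – h – al.
co–h: (142 + 30)/1158 = 0.1485; h–al: (217 + 30)/1158 = 0.2133.
Expected DCO frequency = 0.1485 × 0.2133 ≈ 0.03168; observed = 30/1158 ≈ 0.02591.
Coefficient of coincidence = 0.02591/0.03168 ≈ 0.82; interference = 1 − 0.82 = 0.18.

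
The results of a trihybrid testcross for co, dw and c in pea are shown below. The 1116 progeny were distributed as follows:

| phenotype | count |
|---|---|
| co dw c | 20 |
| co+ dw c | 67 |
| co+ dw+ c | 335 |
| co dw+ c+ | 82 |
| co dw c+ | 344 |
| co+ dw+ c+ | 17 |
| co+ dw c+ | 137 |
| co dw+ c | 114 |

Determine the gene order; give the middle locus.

The two most frequent reciprocal classes, co+ dw+ c and co dw c+, are the parental types, so the F1 was co+ dw+ c / co dw c+.
The two rarest classes, co+ dw+ c+ and co dw c, are the double crossovers. Comparing them with the parentals, only the c allele has switched, so c is the middle locus and the order is dw – c – co.

c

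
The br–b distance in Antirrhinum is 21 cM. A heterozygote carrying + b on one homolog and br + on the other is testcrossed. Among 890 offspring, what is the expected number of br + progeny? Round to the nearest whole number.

A map distance of 21 cM corresponds to a recombination frequency of 0.210.
The F1 is + b / br +, so br + is a parental gamete class with expected frequency (1 − r)/2 = 0.790/2 = 0.3950.
Expected number = 0.3950 × 890 = 351.55 ≈ 352.

352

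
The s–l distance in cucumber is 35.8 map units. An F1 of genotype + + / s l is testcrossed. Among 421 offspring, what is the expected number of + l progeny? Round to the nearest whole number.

A map distance of 35.8 map units corresponds to a recombination frequency of 0.358.
The F1 is + + / s l, so + l is a recombinant gamete class with expected frequency r/2 = 0.358/2 = 0.1790.
Expected number = 0.1790 × 421 = 75.36 ≈ 75.

75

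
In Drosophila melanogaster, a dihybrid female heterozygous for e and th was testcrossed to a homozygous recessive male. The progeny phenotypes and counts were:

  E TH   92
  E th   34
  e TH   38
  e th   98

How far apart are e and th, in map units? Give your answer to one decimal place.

The two most frequent classes, E TH (92) and e th (98), are the parental types, so the F1 was E TH / e th.
The recombinant classes are E th and e TH: 34 + 38 = 72.
Recombination frequency = 72/262 = 0.2748 ≈ 27.5%, i.e. 27.5 map units.

27.5 map units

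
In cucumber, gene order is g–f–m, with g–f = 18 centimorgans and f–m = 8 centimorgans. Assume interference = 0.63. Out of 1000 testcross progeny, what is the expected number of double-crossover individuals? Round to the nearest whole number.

Map distances give recombination frequencies of 0.180 and 0.080 for the two intervals.
With interference 0.63 (so coincidence = 0.37), expected double-crossover frequency = 0.180 × 0.080 × 0.37 = 0.00533.
Expected number = 0.00533 × 1000 = 5.33 ≈ 5.

5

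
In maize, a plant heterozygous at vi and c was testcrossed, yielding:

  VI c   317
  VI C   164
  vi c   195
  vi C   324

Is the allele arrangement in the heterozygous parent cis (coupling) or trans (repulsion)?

trans

The two most frequent classes are VI c (317) and vi C (324); these are the parental (non-recombinant) types.
So the F1 carried VI c on one chromosome and vi C on the other — the recessive alleles are on opposite chromosomes (trans / repulsion).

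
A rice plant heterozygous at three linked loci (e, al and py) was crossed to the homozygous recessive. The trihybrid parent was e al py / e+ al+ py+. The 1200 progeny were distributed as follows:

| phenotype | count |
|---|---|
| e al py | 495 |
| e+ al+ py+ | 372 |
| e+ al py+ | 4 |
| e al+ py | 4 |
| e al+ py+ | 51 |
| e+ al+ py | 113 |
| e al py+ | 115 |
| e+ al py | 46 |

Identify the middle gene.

al

The two rarest classes, e al+ py and e+ al py+, are the double crossovers. Comparing them with the parentals, only the al allele has switched, so al is the middle locus and the order is py – al – e.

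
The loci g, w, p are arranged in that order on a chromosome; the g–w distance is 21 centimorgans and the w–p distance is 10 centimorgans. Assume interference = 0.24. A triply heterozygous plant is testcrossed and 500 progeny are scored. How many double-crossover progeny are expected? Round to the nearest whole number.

Map distances give recombination frequencies of 0.210 and 0.100 for the two intervals.
With interference 0.24 (so coincidence = 0.76), expected double-crossover frequency = 0.210 × 0.100 × 0.76 = 0.01596.
Expected number = 0.01596 × 500 = 7.98 ≈ 8.

8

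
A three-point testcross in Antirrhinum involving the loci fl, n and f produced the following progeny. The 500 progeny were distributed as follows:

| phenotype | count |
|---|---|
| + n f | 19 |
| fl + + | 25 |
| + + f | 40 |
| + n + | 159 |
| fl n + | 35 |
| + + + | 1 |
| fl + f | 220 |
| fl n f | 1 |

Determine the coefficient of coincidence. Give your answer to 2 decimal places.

The two most frequent reciprocal classes, + n + and fl + f, are the parental types, so the F1 was + n + / fl + f.
The two rarest classes, + + + and fl n f, are the double crossovers. Comparing them with the parentals, only the n allele has switched, so n is the middle locus and the order is f – n – fl.
f–n: (44 + 2)/500 = 0.0920; n–fl: (75 + 2)/500 = 0.1540.
Expected DCO frequency = 0.0920 × 0.1540 ≈ 0.01417; observed = 2/500 ≈ 0.00400.
Coefficient of coincidence = 0.00400/0.01417 ≈ 0.28.

0.28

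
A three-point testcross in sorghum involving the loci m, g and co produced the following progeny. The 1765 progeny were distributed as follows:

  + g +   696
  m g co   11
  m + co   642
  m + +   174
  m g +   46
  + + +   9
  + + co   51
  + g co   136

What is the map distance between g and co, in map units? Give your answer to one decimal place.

The two most frequent reciprocal classes, + g + and m + co, are the parental types, so the F1 was + g + / m + co.
The two rarest classes, + + + and m g co, are the double crossovers. Comparing them with the parentals, only the g allele has switched, so g is the middle locus and the order is co – g – m.
Crossovers in the co–g interval produce the single-crossover classes + g co and m + + (136 + 174 = 310) plus the double crossovers (20).
RF(co–g) = (310 + 20) / 1765 = 330/1765 = 0.1870 → 18.7 map units.

18.7 map units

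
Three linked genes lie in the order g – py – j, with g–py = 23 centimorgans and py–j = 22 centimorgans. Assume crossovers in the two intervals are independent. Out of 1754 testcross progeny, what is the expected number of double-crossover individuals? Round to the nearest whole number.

Map distances give recombination frequencies of 0.230 and 0.220 for the two intervals.
With no interference, expected double-crossover frequency = 0.230 × 0.220 = 0.05060.
Expected number = 0.05060 × 1754 = 88.75 ≈ 89.

89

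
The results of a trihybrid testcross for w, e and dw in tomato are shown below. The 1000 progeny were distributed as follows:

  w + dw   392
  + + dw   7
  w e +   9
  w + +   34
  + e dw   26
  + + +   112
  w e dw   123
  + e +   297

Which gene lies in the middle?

The two most frequent reciprocal classes, + e + and w + dw, are the parental types, so the F1 was + e + / w + dw.
The two rarest classes, w e + and + + dw, are the double crossovers. Comparing them with the parentals, only the w allele has switched, so w is the middle locus and the order is dw – w – e.

w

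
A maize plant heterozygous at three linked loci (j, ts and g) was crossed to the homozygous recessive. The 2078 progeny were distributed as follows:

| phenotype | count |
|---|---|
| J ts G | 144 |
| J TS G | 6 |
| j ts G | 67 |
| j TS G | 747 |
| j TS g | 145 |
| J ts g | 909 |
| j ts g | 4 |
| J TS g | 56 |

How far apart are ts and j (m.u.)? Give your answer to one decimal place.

6.4 m.u.

The two most frequent reciprocal classes, j TS G and J ts g, are the parental types, so the F1 was j TS G / J ts g.
The two rarest classes, J TS G and j ts g, are the double crossovers. Comparing them with the parentals, only the j allele has switched, so j is the middle locus and the order is g – j – ts.
Crossovers in the j–ts interval produce the single-crossover classes j ts G and J TS g (67 + 56 = 123) plus the double crossovers (10).
RF(j–ts) = (123 + 10) / 2078 = 133/2078 = 0.0640 → 6.4 m.u.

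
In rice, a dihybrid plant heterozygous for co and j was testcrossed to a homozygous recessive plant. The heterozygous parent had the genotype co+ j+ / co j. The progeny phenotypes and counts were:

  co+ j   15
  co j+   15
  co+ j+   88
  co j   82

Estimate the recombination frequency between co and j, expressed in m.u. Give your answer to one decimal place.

The recombinant classes are co+ j and co j+: 15 + 15 = 30.
Recombination frequency = 30/200 = 0.1500 ≈ 15.0%, i.e. 15.0 m.u.

15.0 m.u.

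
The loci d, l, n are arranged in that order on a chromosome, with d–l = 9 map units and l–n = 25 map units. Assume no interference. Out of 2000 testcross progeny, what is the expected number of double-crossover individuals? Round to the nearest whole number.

45

Map distances give recombination frequencies of 0.090 and 0.250 for the two intervals.
With no interference, expected double-crossover frequency = 0.090 × 0.250 = 0.02250.
Expected number = 0.02250 × 2000 = 45.00 ≈ 45.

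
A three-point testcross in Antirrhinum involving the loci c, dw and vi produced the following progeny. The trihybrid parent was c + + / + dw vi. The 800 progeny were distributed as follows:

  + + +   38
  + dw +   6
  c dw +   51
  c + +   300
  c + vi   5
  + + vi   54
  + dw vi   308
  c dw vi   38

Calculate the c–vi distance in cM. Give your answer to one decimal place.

The two rarest classes, c + vi and + dw +, are the double crossovers. Comparing them with the parentals, only the vi allele has switched, so vi is the middle locus and the order is c – vi – dw.
Crossovers in the c–vi interval produce the single-crossover classes + + + and c dw vi (38 + 38 = 76) plus the double crossovers (11).
RF(c–vi) = (76 + 11) / 800 = 87/800 = 0.1087 → 10.9 cM.

10.9 cM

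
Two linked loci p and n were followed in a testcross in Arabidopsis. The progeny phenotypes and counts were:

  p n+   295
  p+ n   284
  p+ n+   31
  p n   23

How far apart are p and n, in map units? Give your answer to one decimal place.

The two most frequent classes, p+ n (284) and p n+ (295), are the parental types, so the F1 was p+ n / p n+.
The recombinant classes are p+ n+ and p n: 31 + 23 = 54.
Recombination frequency = 54/633 = 0.0853 ≈ 8.5%, i.e. 8.5 map units.

8.5 map units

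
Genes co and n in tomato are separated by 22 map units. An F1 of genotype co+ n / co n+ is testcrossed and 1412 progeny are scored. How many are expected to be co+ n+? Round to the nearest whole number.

155

A map distance of 22 map units corresponds to a recombination frequency of 0.220.
The F1 is co+ n / co n+, so co+ n+ is a recombinant gamete class with expected frequency r/2 = 0.220/2 = 0.1100.
Expected number = 0.1100 × 1412 = 155.32 ≈ 155.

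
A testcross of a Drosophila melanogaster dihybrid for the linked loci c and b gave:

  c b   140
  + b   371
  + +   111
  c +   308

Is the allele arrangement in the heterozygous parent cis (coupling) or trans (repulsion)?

The two most frequent classes are + b (371) and c + (308); these are the parental (non-recombinant) types.
So the F1 carried + b on one chromosome and c + on the other — the recessive alleles are on opposite chromosomes (trans / repulsion).

trans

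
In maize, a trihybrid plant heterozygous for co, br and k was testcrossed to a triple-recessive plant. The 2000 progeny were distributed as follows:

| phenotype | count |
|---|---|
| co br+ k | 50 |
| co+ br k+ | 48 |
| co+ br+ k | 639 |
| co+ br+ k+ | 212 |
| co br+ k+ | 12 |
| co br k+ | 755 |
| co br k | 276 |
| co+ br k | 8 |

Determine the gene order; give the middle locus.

br

The two most frequent reciprocal classes, co br k+ and co+ br+ k, are the parental types, so the F1 was co br k+ / co+ br+ k.
The two rarest classes, co br+ k+ and co+ br k, are the double crossovers. Comparing them with the parentals, only the br allele has switched, so br is the middle locus and the order is co – br – k.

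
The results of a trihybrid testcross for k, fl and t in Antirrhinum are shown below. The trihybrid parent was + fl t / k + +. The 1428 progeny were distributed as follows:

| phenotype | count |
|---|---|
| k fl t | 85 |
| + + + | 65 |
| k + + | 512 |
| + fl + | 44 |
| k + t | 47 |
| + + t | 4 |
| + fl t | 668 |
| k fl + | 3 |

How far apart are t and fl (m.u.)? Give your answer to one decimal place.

6.9 m.u.

The two rarest classes, + + t and k fl +, are the double crossovers. Comparing them with the parentals, only the fl allele has switched, so fl is the middle locus and the order is t – fl – k.
Crossovers in the t–fl interval produce the single-crossover classes + fl + and k + t (44 + 47 = 91) plus the double crossovers (7).
RF(t–fl) = (91 + 7) / 1428 = 98/1428 = 0.0686 → 6.9 m.u.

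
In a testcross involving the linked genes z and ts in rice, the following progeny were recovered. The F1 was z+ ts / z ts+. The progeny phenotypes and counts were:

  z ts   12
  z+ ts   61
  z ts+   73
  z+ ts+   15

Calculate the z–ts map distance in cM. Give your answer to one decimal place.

The recombinant classes are z+ ts+ and z ts: 15 + 12 = 27.
Recombination frequency = 27/161 = 0.1677 ≈ 16.8%, i.e. 16.8 cM.

16.8 cM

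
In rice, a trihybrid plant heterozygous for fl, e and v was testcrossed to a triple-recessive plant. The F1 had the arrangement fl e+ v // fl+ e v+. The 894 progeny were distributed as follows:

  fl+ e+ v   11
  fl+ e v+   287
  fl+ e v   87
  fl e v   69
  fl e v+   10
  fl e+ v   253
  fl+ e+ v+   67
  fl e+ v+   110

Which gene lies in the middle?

The two rarest classes, fl+ e+ v and fl e v+, are the double crossovers. Comparing them with the parentals, only the fl allele has switched, so fl is the middle locus and the order is v – fl – e.

fl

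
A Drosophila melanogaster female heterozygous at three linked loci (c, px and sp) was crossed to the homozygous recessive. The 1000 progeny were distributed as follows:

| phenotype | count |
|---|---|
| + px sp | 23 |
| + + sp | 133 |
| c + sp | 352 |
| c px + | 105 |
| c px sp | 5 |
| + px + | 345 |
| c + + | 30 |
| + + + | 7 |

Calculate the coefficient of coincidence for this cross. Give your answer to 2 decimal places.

0.74

The two most frequent reciprocal classes, c + sp and + px +, are the parental types, so the F1 was c + sp / + px +.
The two rarest classes, c px sp and + + +, are the double crossovers. Comparing them with the parentals, only the px allele has switched, so px is the middle locus and the order is c – px – sp.
c–px: (238 + 12)/1000 = 0.2500; px–sp: (53 + 12)/1000 = 0.0650.
Expected DCO frequency = 0.2500 × 0.0650 ≈ 0.01625; observed = 12/1000 ≈ 0.01200.
Coefficient of coincidence = 0.01200/0.01625 ≈ 0.74.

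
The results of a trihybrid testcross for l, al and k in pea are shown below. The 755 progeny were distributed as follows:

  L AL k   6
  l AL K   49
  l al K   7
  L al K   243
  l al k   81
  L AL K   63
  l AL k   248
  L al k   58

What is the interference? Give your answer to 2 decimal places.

The two most frequent reciprocal classes, l AL k and L al K, are the parental types, so the F1 was l AL k / L al K.
The two rarest classes, L AL k and l al K, are the double crossovers. Comparing them with the parentals, only the l allele has switched, so l is the middle locus and the order is k – l – al.
k–l: (107 + 13)/755 = 0.1589; l–al: (144 + 13)/755 = 0.2079.
Expected DCO frequency = 0.1589 × 0.2079 ≈ 0.03304; observed = 13/755 ≈ 0.01722.
Coefficient of coincidence = 0.01722/0.03304 ≈ 0.52; interference = 1 − 0.52 = 0.48.

0.48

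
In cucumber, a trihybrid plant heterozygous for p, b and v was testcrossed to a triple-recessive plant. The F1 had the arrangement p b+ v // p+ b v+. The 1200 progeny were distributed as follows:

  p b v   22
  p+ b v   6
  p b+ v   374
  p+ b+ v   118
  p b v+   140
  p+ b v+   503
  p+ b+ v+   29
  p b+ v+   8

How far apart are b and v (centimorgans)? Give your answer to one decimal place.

The two rarest classes, p b+ v+ and p+ b v, are the double crossovers. Comparing them with the parentals, only the v allele has switched, so v is the middle locus and the order is p – v – b.
Crossovers in the v–b interval produce the single-crossover classes p b v and p+ b+ v+ (22 + 29 = 51) plus the double crossovers (14).
RF(v–b) = (51 + 14) / 1200 = 65/1200 = 0.0542 → 5.4 centimorgans.

5.4 centimorgans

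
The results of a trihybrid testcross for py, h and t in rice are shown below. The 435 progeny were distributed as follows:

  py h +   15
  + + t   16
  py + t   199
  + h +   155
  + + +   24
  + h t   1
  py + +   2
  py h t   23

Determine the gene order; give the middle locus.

t

The two most frequent reciprocal classes, + h + and py + t, are the parental types, so the F1 was + h + / py + t.
The two rarest classes, + h t and py + +, are the double crossovers. Comparing them with the parentals, only the t allele has switched, so t is the middle locus and the order is py – t – h.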